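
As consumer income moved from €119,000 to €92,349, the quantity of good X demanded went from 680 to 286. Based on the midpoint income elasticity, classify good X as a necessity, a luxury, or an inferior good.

luxury

%ΔQ = (286 − 680)/[(680+286)/2] = -394/483 ≈ -0.8157.
%ΔM = (92,349 − 119,000)/[(119,000+92,349)/2] = -26651/105674.5 ≈ -0.2522.
E_I = %ΔQ/%ΔM ≈ 3.234.
E_I > 1: normal good (luxury).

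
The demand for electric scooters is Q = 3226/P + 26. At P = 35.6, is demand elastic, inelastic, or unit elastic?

At P = 35.6, Q = 116.618.
dQ/dP = −3226/P² = −2.5454.
Point elasticity E = (dQ/dP)·(P/Q) = -2.5454 × 35.6/116.618 ≈ -0.777.
|E| ≈ 0.777 < 1, so demand is inelastic.

inelastic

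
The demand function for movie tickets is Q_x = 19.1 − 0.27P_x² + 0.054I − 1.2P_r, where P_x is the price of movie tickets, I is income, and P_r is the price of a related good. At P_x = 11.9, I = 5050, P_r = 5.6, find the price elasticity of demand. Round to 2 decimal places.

Substituting, Q_x = 19.1 − 0.27(11.9)² + 0.054(5050) − 1.2(5.6) = 19.1 − 38.2347 + 272.7 − 6.72 = 246.8453.
∂Q_x/∂P_x = −2·0.27·P_x = -6.426, so E_p = -6.426·(11.9/246.8453) ≈ -0.31.
|E_p| < 1: demand is inelastic.

-0.31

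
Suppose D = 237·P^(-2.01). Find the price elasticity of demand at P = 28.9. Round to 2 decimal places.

For a Cobb–Douglas (constant-elasticity) form D = A·P^α·…, the elasticity with respect to P equals the exponent α at every point.
Here the exponent on P is -2.01, so the price elasticity of demand is -2.01.

-2.01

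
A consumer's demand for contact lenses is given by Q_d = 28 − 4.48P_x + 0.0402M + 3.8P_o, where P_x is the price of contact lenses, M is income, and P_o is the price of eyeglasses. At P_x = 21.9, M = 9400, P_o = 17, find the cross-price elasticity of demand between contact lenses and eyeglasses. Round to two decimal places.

Evaluating quantity at (P_x, M, P_o) gives Q_d = 28 − 4.48(21.9) + 0.0402(9400) + 3.8(17) = 28 − 98.112 + 377.88 + 64.6 = 372.368.
∂Q_d/∂P_o = +3.8, so E_xy = 3.8·(17/372.368) ≈ 0.17.
E_xy > 0: the goods are substitutes.

0.17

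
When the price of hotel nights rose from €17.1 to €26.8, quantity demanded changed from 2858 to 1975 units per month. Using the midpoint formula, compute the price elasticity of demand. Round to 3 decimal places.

%Δq = (1975 − 2858)/[(2858 + 1975)/2] = -883/2416.5 ≈ -0.3654.
%Δp = (26.8 − 17.1)/[(17.1 + 26.8)/2] = 9.7/21.95 ≈ 0.4419.
Arc elasticity E = %Δq/%Δp ≈ -0.3654/0.4419 ≈ -0.827.
|E| < 1: demand is inelastic over this range.

-0.827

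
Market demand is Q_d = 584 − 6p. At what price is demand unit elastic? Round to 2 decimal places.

48.67

For linear demand Q_d = a − bp, E = −bp/(a − bp). |E| = 1 ⇒ bp = a − bp ⇒ p = a/(2b).
p = 584/(2·6) ≈ 48.67.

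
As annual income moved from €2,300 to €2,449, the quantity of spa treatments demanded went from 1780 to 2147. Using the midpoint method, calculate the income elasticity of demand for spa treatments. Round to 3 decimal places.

%ΔQ = (2147 − 1780)/[(1780+2147)/2] = 367/1963.5 ≈ 0.1869.
%ΔI = (2,449 − 2,300)/[(2,300+2,449)/2] = 149/2374.5 ≈ 0.0628.
E_I = %ΔQ/%ΔI ≈ 2.979.
E_I > 1: normal good (luxury).

2.979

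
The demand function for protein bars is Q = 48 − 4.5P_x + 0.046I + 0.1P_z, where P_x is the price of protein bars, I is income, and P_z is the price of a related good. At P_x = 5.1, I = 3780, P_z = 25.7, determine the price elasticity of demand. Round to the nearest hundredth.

At the given point, Q = 48 − 4.5(5.1) + 0.046(3780) + 0.1(25.7) = 48 − 22.95 + 173.88 + 2.57 = 201.5.
∂Q/∂P_x = −4.5, so E_p = (−4.5)·(5.1/201.5) ≈ -0.11.
|E_p| < 1: demand is inelastic.

-0.11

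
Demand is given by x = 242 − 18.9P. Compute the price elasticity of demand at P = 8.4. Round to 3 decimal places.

At P = 8.4, x = 83.24.
dx/dP = −18.9.
Point elasticity E = (dx/dP)·(P/x) = -18.9 × 8.4/83.24 ≈ -1.907.
|E| > 1, so demand is elastic at this price.

-1.907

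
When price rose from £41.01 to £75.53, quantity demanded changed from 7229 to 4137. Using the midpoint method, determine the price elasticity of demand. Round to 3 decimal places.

%ΔQ = (4137 − 7229)/[(7229 + 4137)/2] = -3092/5683 ≈ -0.5441.
%Δp = (75.53 − 41.01)/[(41.01 + 75.53)/2] = 34.52/58.27 ≈ 0.5924.
Arc elasticity E = %ΔQ/%Δp ≈ -0.5441/0.5924 ≈ -0.918.
|E| < 1: demand is inelastic over this range.

-0.918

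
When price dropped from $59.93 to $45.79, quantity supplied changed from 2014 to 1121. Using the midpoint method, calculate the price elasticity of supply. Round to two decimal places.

2.13

%ΔQ = (1121 − 2014)/[(2014 + 1121)/2] = -893/1567.5 ≈ -0.5697.
%ΔP = (45.79 − 59.93)/[(59.93 + 45.79)/2] = -14.14/52.86 ≈ -0.2675.
Arc elasticity E = %ΔQ/%ΔP ≈ -0.5697/-0.2675 ≈ 2.13.
|E| > 1: supply is elastic over this range.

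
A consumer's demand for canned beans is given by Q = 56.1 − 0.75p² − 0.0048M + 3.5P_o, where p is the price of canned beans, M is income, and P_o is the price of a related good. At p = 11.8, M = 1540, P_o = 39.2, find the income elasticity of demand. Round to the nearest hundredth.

-0.09

Q = 56.1 − 0.75(11.8)² − 0.0048(1540) + 3.5(39.2) = 56.1 − 104.43 − 7.392 + 137.2 = 81.478.
∂Q/∂M = −0.0048, so E_I = -0.0048·(1540/81.478) ≈ -0.09.
E_I < 0: inferior good.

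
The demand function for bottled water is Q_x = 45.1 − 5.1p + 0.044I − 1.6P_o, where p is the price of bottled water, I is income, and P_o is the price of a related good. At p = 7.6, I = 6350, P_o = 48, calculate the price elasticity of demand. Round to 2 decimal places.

Evaluating quantity at (p, I, P_o) gives Q_x = 45.1 − 5.1(7.6) + 0.044(6350) − 1.6(48) = 45.1 − 38.76 + 279.4 − 76.8 = 208.94.
∂Q_x/∂p = −5.1, so E_p = (−5.1)·(7.6/208.94) ≈ -0.19.
|E_p| < 1: demand is inelastic.

-0.19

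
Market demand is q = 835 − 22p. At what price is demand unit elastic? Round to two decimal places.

18.98

For linear demand q = a − bp, E = −bp/(a − bp). |E| = 1 ⇒ bp = a − bp ⇒ p = a/(2b).
p = 835/(2·22) ≈ 18.98.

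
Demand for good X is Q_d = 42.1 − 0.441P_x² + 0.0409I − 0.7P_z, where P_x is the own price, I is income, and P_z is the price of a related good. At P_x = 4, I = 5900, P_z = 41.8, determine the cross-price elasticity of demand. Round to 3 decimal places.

-0.118

First evaluate Q_d: 42.1 − 0.441(4)² + 0.0409(5900) − 0.7(41.8) = 42.1 − 7.056 + 241.31 − 29.26 = 247.094.
∂Q_d/∂P_z = −0.7, so E_xy = -0.7·(41.8/247.094) ≈ -0.118.
E_xy < 0: the goods are complements.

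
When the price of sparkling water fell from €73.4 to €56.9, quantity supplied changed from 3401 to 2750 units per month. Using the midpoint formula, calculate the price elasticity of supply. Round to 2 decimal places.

0.84

%ΔQ = (2750 − 3401)/[(3401 + 2750)/2] = -651/3075.5 ≈ -0.2117.
%ΔP = (56.9 − 73.4)/[(73.4 + 56.9)/2] = -16.5/65.15 ≈ -0.2533.
Arc elasticity E = %ΔQ/%ΔP ≈ -0.2117/-0.2533 ≈ 0.84.
|E| < 1: supply is inelastic over this range.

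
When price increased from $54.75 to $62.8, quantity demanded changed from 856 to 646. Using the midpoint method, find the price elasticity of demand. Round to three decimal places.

-2.042

%Δq = (646 − 856)/[(856 + 646)/2] = -210/751 ≈ -0.2796.
%Δp = (62.8 − 54.75)/[(54.75 + 62.8)/2] = 8.05/58.775 ≈ 0.1370.
Arc elasticity E = %Δq/%Δp ≈ -0.2796/0.1370 ≈ -2.042.
|E| > 1: demand is elastic over this range.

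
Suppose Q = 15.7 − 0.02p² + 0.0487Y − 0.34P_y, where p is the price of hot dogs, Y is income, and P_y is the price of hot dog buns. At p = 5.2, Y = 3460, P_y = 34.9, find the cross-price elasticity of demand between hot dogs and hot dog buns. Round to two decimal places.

-0.07

Evaluating quantity at (p, Y, P_y) gives Q = 15.7 − 0.02(5.2)² + 0.0487(3460) − 0.34(34.9) = 15.7 − 0.5408 + 168.502 − 11.866 = 171.7952.
∂Q/∂P_y = −0.34, so E_xy = -0.34·(34.9/171.7952) ≈ -0.07.
E_xy < 0: the goods are complements.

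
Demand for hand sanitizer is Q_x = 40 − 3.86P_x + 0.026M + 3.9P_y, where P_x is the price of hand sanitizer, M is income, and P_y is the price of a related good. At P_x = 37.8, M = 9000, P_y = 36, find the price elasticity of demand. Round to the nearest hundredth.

-0.54

First evaluate Q_x: 40 − 3.86(37.8) + 0.026(9000) + 3.9(36) = 40 − 145.908 + 234 + 140.4 = 268.492.
∂Q_x/∂P_x = −3.86, so E_p = (−3.86)·(37.8/268.492) ≈ -0.54.
|E_p| < 1: demand is inelastic.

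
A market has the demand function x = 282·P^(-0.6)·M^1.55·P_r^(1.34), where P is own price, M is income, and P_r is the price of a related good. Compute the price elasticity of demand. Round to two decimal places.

For a Cobb–Douglas (constant-elasticity) form x = A·P^α·…, the elasticity with respect to P equals the exponent α at every point.
Here the exponent on P is -0.6, so the price elasticity of demand is -0.60.

-0.60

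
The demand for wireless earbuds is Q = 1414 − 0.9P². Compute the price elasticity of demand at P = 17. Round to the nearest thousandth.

At P = 17, Q = 1153.9.
dQ/dP = −2·0.9·P = −30.6.
Point elasticity E = (dQ/dP)·(P/Q) = -30.6 × 17/1153.9 ≈ -0.451.
|E| < 1, so demand is inelastic at this price.

-0.451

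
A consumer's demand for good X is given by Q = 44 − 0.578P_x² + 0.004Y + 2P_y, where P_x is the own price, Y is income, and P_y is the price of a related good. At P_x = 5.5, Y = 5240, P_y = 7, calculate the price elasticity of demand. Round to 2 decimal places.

-0.57

Q = 44 − 0.578(5.5)² + 0.004(5240) + 2(7) = 44 − 17.4845 + 20.96 + 14 = 61.4755.
∂Q/∂P_x = −2·0.578·P_x = -6.358, so E_p = -6.358·(5.5/61.4755) ≈ -0.57.
|E_p| < 1: demand is inelastic.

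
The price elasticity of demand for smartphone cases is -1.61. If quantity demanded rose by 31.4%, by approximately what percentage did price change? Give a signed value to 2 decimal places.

%ΔQ ≈ E × %ΔP ⇒ %ΔP = %ΔQ / E = (31.4%)/(-1.61) ≈ -19.50%.

-19.50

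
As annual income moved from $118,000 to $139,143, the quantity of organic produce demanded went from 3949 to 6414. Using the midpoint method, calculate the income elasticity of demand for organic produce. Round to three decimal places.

%ΔQ = (6414 − 3949)/[(3949+6414)/2] = 2465/5181.5 ≈ 0.4757.
%ΔM = (139,143 − 118,000)/[(118,000+139,143)/2] = 21143/128571.5 ≈ 0.1644.
E_I = %ΔQ/%ΔM ≈ 2.893.
E_I > 1: normal good (luxury).

2.893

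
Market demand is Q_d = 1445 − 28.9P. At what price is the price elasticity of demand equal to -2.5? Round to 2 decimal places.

Set −bP/(a − bP) = −2.5 ⇒ bP = 2.5(a − bP) ⇒ bP(1+2.5) = 2.5·a.
P = 2.5·1445/(28.9·3.5) ≈ 35.71.

35.71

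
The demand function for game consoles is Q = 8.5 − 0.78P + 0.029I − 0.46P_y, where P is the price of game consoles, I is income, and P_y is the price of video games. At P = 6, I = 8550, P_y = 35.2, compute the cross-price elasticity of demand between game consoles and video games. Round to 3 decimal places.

-0.069

Q = 8.5 − 0.78(6) + 0.029(8550) − 0.46(35.2) = 8.5 − 4.68 + 247.95 − 16.192 = 235.578.
∂Q/∂P_y = −0.46, so E_xy = -0.46·(35.2/235.578) ≈ -0.069.
E_xy < 0: the goods are complements.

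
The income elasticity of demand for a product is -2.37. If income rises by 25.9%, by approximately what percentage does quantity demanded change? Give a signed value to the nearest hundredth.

%ΔQ ≈ E × %ΔI = (-2.37) × (25.9%) ≈ -61.38%.

-61.38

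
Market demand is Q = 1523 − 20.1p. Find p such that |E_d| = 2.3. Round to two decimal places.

Set −bp/(a − bp) = −2.3 ⇒ bp = 2.3(a − bp) ⇒ bp(1+2.3) = 2.3·a.
p = 2.3·1523/(20.1·3.3) ≈ 52.81.

52.81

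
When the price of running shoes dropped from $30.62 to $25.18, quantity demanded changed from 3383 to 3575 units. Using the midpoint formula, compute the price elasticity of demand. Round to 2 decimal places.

-0.28

%Δq = (3575 − 3383)/[(3383 + 3575)/2] = 192/3479 ≈ 0.0552.
%Δp = (25.18 − 30.62)/[(30.62 + 25.18)/2] = -5.44/27.9 ≈ -0.1950.
Arc elasticity E = %Δq/%Δp ≈ 0.0552/-0.1950 ≈ -0.28.
|E| < 1: demand is inelastic over this range.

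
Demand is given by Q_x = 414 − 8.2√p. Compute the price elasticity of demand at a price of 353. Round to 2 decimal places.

At p = 353, Q_x = 259.936.
dQ_x/dp = −8.2/(2√p) = −8.2/(2·18.7883).
Point elasticity E = (dQ_x/dp)·(p/Q_x) = -0.2182 × 353/259.936 ≈ -0.30.
|E| < 1, so demand is inelastic at this price.

-0.30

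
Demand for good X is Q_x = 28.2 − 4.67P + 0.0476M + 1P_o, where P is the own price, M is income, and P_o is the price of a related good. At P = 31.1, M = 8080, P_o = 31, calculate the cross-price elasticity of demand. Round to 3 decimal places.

Substituting, Q_x = 28.2 − 4.67(31.1) + 0.0476(8080) + 1(31) = 28.2 − 145.237 + 384.608 + 31 = 298.571.
∂Q_x/∂P_o = +1, so E_xy = 1·(31/298.571) ≈ 0.104.
E_xy > 0: the goods are substitutes.

0.104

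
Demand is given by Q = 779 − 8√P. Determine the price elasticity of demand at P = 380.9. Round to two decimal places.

At P = 380.9, Q = 622.8667.
dQ/dP = −8/(2√P) = −8/(2·19.5167).
Point elasticity E = (dQ/dP)·(P/Q) = -0.205 × 380.9/622.8667 ≈ -0.13.
|E| < 1, so demand is inelastic at this price.

-0.13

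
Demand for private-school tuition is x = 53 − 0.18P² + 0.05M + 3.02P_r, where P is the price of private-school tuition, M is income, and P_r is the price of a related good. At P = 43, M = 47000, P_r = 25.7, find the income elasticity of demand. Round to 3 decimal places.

At the given point, x = 53 − 0.18(43)² + 0.05(47000) + 3.02(25.7) = 53 − 332.82 + 2350 + 77.614 = 2147.794.
∂x/∂M = +0.05, so E_I = 0.05·(47000/2147.794) ≈ 1.094.
E_I > 1: normal good (luxury).

1.094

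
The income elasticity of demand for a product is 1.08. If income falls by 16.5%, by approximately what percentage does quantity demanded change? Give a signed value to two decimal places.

%ΔQ ≈ E × %ΔI = (1.08) × (-16.5%) = -17.82%.

-17.82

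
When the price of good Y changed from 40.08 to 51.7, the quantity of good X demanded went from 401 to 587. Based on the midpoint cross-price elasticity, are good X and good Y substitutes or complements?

%ΔQ_x = (587 − 401)/[(401+587)/2] = 186/494 ≈ 0.3765.
%ΔP_y = (51.7 − 40.08)/[(40.08+51.7)/2] ≈ 0.2532.
E_xy = 0.3765/0.2532 ≈ 1.487.
E_xy > 0, so the goods are substitutes.

substitutes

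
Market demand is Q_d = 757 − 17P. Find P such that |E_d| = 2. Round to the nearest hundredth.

29.69

Set −bP/(a − bP) = −2 ⇒ bP = 2(a − bP) ⇒ bP(1+2) = 2·a.
P = 2·757/(17·3) ≈ 29.69.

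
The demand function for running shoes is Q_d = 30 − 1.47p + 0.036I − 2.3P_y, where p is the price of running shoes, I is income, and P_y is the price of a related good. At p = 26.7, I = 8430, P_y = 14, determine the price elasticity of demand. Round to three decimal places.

-0.150

Q_d = 30 − 1.47(26.7) + 0.036(8430) − 2.3(14) = 30 − 39.249 + 303.48 − 32.2 = 262.031.
∂Q_d/∂p = −1.47, so E_p = (−1.47)·(26.7/262.031) ≈ -0.150.
|E_p| < 1: demand is inelastic.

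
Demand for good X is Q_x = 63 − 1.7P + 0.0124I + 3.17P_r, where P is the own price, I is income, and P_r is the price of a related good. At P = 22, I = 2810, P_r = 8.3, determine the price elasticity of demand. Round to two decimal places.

-0.43

First evaluate Q_x: 63 − 1.7(22) + 0.0124(2810) + 3.17(8.3) = 63 − 37.4 + 34.844 + 26.311 = 86.755.
∂Q_x/∂P = −1.7, so E_p = (−1.7)·(22/86.755) ≈ -0.43.
|E_p| < 1: demand is inelastic.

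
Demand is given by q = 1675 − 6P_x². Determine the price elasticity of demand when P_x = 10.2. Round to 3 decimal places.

At P_x = 10.2, q = 1050.76.
dq/dP_x = −2·6·P_x = −122.4.
Point elasticity E = (dq/dP_x)·(P_x/q) = -122.4 × 10.2/1050.76 ≈ -1.188.
|E| > 1, so demand is elastic at this price.

-1.188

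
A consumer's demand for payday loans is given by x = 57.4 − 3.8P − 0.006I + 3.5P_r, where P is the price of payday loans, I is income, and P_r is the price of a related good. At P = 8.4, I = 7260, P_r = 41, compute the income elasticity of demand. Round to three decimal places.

-0.347

Substituting, x = 57.4 − 3.8(8.4) − 0.006(7260) + 3.5(41) = 57.4 − 31.92 − 43.56 + 143.5 = 125.42.
∂x/∂I = −0.006, so E_I = -0.006·(7260/125.42) ≈ -0.347.
E_I < 0: inferior good.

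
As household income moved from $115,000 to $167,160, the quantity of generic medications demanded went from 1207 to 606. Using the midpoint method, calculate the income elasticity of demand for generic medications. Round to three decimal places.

%ΔQ = (606 − 1207)/[(1207+606)/2] = -601/906.5 ≈ -0.6630.
%ΔI = (167,160 − 115,000)/[(115,000+167,160)/2] = 52160/141080 ≈ 0.3697.
E_I = %ΔQ/%ΔI ≈ -1.793.
E_I < 0: inferior good.

-1.793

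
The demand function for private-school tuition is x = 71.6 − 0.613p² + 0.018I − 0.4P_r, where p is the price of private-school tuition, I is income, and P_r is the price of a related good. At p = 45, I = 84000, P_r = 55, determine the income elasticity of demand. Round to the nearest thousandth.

x = 71.6 − 0.613(45)² + 0.018(84000) − 0.4(55) = 71.6 − 1241.325 + 1512 − 22 = 320.275.
∂x/∂I = +0.018, so E_I = 0.018·(84000/320.275) ≈ 4.721.
E_I > 1: normal good (luxury).

4.721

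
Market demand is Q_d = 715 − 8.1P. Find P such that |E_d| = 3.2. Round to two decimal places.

67.25

Set −bP/(a − bP) = −3.2 ⇒ bP = 3.2(a − bP) ⇒ bP(1+3.2) = 3.2·a.
P = 3.2·715/(8.1·4.2) ≈ 67.25.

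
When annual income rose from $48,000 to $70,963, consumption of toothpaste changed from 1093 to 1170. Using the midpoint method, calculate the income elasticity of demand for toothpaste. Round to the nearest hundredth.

%ΔQ = (1170 − 1093)/[(1093+1170)/2] = 77/1131.5 ≈ 0.0681.
%ΔY = (70,963 − 48,000)/[(48,000+70,963)/2] = 22963/59481.5 ≈ 0.3861.
E_I = %ΔQ/%ΔY ≈ 0.18.
E_I ∈ (0,1): normal good (necessity).

0.18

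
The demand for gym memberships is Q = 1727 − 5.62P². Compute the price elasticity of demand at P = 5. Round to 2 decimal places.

-0.18

At P = 5, Q = 1586.5.
dQ/dP = −2·5.62·P = −56.2.
Point elasticity E = (dQ/dP)·(P/Q) = -56.2 × 5/1586.5 ≈ -0.18.
|E| < 1, so demand is inelastic at this price.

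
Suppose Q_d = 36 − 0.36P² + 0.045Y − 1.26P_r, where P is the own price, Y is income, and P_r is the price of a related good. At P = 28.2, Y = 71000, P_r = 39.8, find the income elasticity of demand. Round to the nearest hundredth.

1.10

Evaluating quantity at (P, Y, P_r) gives Q_d = 36 − 0.36(28.2)² + 0.045(71000) − 1.26(39.8) = 36 − 286.2864 + 3195 − 50.148 = 2894.5656.
∂Q_d/∂Y = +0.045, so E_I = 0.045·(71000/2894.5656) ≈ 1.10.
E_I > 1: normal good (luxury).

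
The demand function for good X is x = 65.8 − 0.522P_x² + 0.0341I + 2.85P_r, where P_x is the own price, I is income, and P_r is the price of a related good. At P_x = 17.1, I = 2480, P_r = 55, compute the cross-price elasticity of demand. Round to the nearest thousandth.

Substituting, x = 65.8 − 0.522(17.1)² + 0.0341(2480) + 2.85(55) = 65.8 − 152.638 + 84.568 + 156.75 = 154.48.
∂x/∂P_r = +2.85, so E_xy = 2.85·(55/154.48) ≈ 1.015.
E_xy > 0: the goods are substitutes.

1.015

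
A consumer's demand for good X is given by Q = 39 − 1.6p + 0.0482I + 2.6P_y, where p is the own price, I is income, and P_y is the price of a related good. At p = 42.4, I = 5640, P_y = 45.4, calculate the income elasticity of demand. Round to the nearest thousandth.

0.753

Q = 39 − 1.6(42.4) + 0.0482(5640) + 2.6(45.4) = 39 − 67.84 + 271.848 + 118.04 = 361.048.
∂Q/∂I = +0.0482, so E_I = 0.0482·(5640/361.048) ≈ 0.753.
E_I ∈ (0,1): normal good (necessity).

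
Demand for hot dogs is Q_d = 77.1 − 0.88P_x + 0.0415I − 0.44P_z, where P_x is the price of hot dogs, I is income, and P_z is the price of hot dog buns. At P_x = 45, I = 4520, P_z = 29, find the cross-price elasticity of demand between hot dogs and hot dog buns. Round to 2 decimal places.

-0.06

Q_d = 77.1 − 0.88(45) + 0.0415(4520) − 0.44(29) = 77.1 − 39.6 + 187.58 − 12.76 = 212.32.
∂Q_d/∂P_z = −0.44, so E_xy = -0.44·(29/212.32) ≈ -0.06.
E_xy < 0: the goods are complements.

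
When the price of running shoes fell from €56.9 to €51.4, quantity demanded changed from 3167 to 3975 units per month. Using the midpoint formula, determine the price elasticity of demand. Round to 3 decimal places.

%ΔQ = (3975 − 3167)/[(3167 + 3975)/2] = 808/3571 ≈ 0.2263.
%ΔP = (51.4 − 56.9)/[(56.9 + 51.4)/2] = -5.5/54.15 ≈ -0.1016.
Arc elasticity E = %ΔQ/%ΔP ≈ 0.2263/-0.1016 ≈ -2.228.
|E| > 1: demand is elastic over this range.

-2.228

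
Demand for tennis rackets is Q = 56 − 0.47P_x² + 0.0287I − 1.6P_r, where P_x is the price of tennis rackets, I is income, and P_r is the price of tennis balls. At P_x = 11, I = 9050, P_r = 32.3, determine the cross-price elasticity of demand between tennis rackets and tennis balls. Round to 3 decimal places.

-0.249

First evaluate Q: 56 − 0.47(11)² + 0.0287(9050) − 1.6(32.3) = 56 − 56.87 + 259.735 − 51.68 = 207.185.
∂Q/∂P_r = −1.6, so E_xy = -1.6·(32.3/207.185) ≈ -0.249.
E_xy < 0: the goods are complements.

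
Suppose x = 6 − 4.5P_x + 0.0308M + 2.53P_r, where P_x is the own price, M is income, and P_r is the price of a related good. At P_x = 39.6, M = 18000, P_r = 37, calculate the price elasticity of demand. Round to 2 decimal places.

At the given point, x = 6 − 4.5(39.6) + 0.0308(18000) + 2.53(37) = 6 − 178.2 + 554.4 + 93.61 = 475.81.
∂x/∂P_x = −4.5, so E_p = (−4.5)·(39.6/475.81) ≈ -0.37.
|E_p| < 1: demand is inelastic.

-0.37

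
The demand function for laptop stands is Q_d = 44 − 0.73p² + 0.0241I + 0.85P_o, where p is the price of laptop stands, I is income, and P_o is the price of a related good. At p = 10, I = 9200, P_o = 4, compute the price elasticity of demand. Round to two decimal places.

Substituting, Q_d = 44 − 0.73(10)² + 0.0241(9200) + 0.85(4) = 44 − 73 + 221.72 + 3.4 = 196.12.
∂Q_d/∂p = −2·0.73·p = -14.6, so E_p = -14.6·(10/196.12) ≈ -0.74.
|E_p| < 1: demand is inelastic.

-0.74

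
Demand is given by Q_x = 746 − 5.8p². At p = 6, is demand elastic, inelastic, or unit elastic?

inelastic

At p = 6, Q_x = 537.2.
dQ_x/dp = −2·5.8·p = −69.6.
Point elasticity E = (dQ_x/dp)·(p/Q_x) = -69.6 × 6/537.2 ≈ -0.777.
|E| ≈ 0.777 < 1, so demand is inelastic.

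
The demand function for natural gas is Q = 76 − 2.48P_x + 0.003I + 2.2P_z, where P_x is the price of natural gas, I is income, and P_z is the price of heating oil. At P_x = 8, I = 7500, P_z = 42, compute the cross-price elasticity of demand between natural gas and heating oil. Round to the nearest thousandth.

First evaluate Q: 76 − 2.48(8) + 0.003(7500) + 2.2(42) = 76 − 19.84 + 22.5 + 92.4 = 171.06.
∂Q/∂P_z = +2.2, so E_xy = 2.2·(42/171.06) ≈ 0.540.
E_xy > 0: the goods are substitutes.

0.540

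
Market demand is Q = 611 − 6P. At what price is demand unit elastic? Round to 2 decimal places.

For linear demand Q = a − bP, E = −bP/(a − bP). |E| = 1 ⇒ bP = a − bP ⇒ P = a/(2b).
P = 611/(2·6) ≈ 50.92.

50.92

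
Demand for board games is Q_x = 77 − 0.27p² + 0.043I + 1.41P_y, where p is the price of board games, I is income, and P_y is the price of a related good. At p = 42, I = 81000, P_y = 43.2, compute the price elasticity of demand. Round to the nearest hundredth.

At the given point, Q_x = 77 − 0.27(42)² + 0.043(81000) + 1.41(43.2) = 77 − 476.28 + 3483 + 60.912 = 3144.632.
∂Q_x/∂p = −2·0.27·p = -22.68, so E_p = -22.68·(42/3144.632) ≈ -0.30.
|E_p| < 1: demand is inelastic.

-0.30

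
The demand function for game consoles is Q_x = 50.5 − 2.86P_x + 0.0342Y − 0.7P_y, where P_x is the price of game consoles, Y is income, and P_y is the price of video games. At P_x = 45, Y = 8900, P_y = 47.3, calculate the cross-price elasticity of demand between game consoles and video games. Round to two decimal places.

-0.17

At the given point, Q_x = 50.5 − 2.86(45) + 0.0342(8900) − 0.7(47.3) = 50.5 − 128.7 + 304.38 − 33.11 = 193.07.
∂Q_x/∂P_y = −0.7, so E_xy = -0.7·(47.3/193.07) ≈ -0.17.
E_xy < 0: the goods are complements.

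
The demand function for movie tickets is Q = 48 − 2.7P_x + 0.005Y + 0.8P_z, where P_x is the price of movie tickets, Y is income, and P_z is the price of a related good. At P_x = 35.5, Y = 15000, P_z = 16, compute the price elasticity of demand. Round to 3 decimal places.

-2.399

At the given point, Q = 48 − 2.7(35.5) + 0.005(15000) + 0.8(16) = 48 − 95.85 + 75 + 12.8 = 39.95.
∂Q/∂P_x = −2.7, so E_p = (−2.7)·(35.5/39.95) ≈ -2.399.
|E_p| > 1: demand is elastic.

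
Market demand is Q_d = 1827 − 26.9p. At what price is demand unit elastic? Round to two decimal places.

For linear demand Q_d = a − bp, E = −bp/(a − bp). |E| = 1 ⇒ bp = a − bp ⇒ p = a/(2b).
p = 1827/(2·26.9) ≈ 33.96.

33.96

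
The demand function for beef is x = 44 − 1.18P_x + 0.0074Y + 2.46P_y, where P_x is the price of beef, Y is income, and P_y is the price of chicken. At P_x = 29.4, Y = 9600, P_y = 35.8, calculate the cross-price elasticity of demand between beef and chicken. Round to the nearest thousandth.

At the given point, x = 44 − 1.18(29.4) + 0.0074(9600) + 2.46(35.8) = 44 − 34.692 + 71.04 + 88.068 = 168.416.
∂x/∂P_y = +2.46, so E_xy = 2.46·(35.8/168.416) ≈ 0.523.
E_xy > 0: the goods are substitutes.

0.523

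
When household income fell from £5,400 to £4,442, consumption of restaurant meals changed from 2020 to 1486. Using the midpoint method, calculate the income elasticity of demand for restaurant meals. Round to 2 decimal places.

%ΔQ = (1486 − 2020)/[(2020+1486)/2] = -534/1753 ≈ -0.3046.
%ΔI = (4,442 − 5,400)/[(5,400+4,442)/2] = -958/4921 ≈ -0.1947.
E_I = %ΔQ/%ΔI ≈ 1.56.
E_I > 1: normal good (luxury).

1.56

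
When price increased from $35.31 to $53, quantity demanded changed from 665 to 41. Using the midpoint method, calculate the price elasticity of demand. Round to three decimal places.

-4.412

%Δq = (41 − 665)/[(665 + 41)/2] = -624/353 ≈ -1.7677.
%ΔP = (53 − 35.31)/[(35.31 + 53)/2] = 17.69/44.155 ≈ 0.4006.
Arc elasticity E = %Δq/%ΔP ≈ -1.7677/0.4006 ≈ -4.412.
|E| > 1: demand is elastic over this range.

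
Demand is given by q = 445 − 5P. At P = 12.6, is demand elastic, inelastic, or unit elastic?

At P = 12.6, q = 382.
dq/dP = −5.
Point elasticity E = (dq/dP)·(P/q) = -5 × 12.6/382 ≈ -0.165.
|E| ≈ 0.165 < 1, so demand is inelastic.

inelastic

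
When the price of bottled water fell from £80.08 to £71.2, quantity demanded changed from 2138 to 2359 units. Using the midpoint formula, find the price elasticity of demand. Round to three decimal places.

%ΔQ = (2359 − 2138)/[(2138 + 2359)/2] = 221/2248.5 ≈ 0.0983.
%ΔP = (71.2 − 80.08)/[(80.08 + 71.2)/2] = -8.88/75.64 ≈ -0.1174.
Arc elasticity E = %ΔQ/%ΔP ≈ 0.0983/-0.1174 ≈ -0.837.
|E| < 1: demand is inelastic over this range.

-0.837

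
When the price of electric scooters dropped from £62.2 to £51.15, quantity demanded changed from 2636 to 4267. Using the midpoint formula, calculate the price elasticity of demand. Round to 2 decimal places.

-2.42

%ΔQ = (4267 − 2636)/[(2636 + 4267)/2] = 1631/3451.5 ≈ 0.4725.
%Δp = (51.15 − 62.2)/[(62.2 + 51.15)/2] = -11.05/56.675 ≈ -0.1950.
Arc elasticity E = %ΔQ/%Δp ≈ 0.4725/-0.1950 ≈ -2.42.
|E| > 1: demand is elastic over this range.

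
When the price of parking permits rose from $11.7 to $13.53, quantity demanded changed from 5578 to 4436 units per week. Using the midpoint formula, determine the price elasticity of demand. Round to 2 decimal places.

-1.57

%Δq = (4436 − 5578)/[(5578 + 4436)/2] = -1142/5007 ≈ -0.2281.
%ΔP = (13.53 − 11.7)/[(11.7 + 13.53)/2] = 1.83/12.615 ≈ 0.1451.
Arc elasticity E = %Δq/%ΔP ≈ -0.2281/0.1451 ≈ -1.57.
|E| > 1: demand is elastic over this range.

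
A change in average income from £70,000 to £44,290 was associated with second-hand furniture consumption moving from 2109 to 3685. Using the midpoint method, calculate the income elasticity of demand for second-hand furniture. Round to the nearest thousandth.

%ΔQ = (3685 − 2109)/[(2109+3685)/2] = 1576/2897 ≈ 0.5440.
%ΔI = (44,290 − 70,000)/[(70,000+44,290)/2] = -25710/57145 ≈ -0.4499.
E_I = %ΔQ/%ΔI ≈ -1.209.
E_I < 0: inferior good.

-1.209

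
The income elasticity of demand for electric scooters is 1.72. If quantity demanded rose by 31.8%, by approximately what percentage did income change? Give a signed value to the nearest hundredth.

18.49

%ΔQ ≈ E × %ΔI ⇒ %ΔI = %ΔQ / E = (31.8%)/(1.72) ≈ 18.49%.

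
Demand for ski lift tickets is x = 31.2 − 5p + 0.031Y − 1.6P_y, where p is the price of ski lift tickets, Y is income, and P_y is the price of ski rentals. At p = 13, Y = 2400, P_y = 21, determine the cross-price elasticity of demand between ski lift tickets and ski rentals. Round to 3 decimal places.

-4.800

Evaluating quantity at (p, Y, P_y) gives x = 31.2 − 5(13) + 0.031(2400) − 1.6(21) = 31.2 − 65 + 74.4 − 33.6 = 7.
∂x/∂P_y = −1.6, so E_xy = -1.6·(21/7) ≈ -4.800.
E_xy < 0: the goods are complements.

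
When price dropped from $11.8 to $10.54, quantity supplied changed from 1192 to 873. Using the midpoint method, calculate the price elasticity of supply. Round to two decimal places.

2.74

%ΔQ = (873 − 1192)/[(1192 + 873)/2] = -319/1032.5 ≈ -0.3090.
%ΔP = (10.54 − 11.8)/[(11.8 + 10.54)/2] = -1.26/11.17 ≈ -0.1128.
Arc elasticity E = %ΔQ/%ΔP ≈ -0.3090/-0.1128 ≈ 2.74.
|E| > 1: supply is elastic over this range.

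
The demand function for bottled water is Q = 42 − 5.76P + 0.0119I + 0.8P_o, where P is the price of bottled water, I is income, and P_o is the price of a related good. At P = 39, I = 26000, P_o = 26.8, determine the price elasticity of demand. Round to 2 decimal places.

-1.52

At the given point, Q = 42 − 5.76(39) + 0.0119(26000) + 0.8(26.8) = 42 − 224.64 + 309.4 + 21.44 = 148.2.
∂Q/∂P = −5.76, so E_p = (−5.76)·(39/148.2) ≈ -1.52.
|E_p| > 1: demand is elastic.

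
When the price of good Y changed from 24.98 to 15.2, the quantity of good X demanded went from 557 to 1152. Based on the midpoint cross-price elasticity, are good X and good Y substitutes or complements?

complements

%ΔQ_x = (1152 − 557)/[(557+1152)/2] = 595/854.5 ≈ 0.6963.
%ΔP_y = (15.2 − 24.98)/[(24.98+15.2)/2] ≈ -0.4868.
E_xy = 0.6963/-0.4868 ≈ -1.430.
E_xy < 0, so the goods are complements.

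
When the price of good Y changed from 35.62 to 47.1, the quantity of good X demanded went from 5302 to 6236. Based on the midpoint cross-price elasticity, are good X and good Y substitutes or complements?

substitutes

%ΔQ_x = (6236 − 5302)/[(5302+6236)/2] = 934/5769 ≈ 0.1619.
%ΔP_y = (47.1 − 35.62)/[(35.62+47.1)/2] ≈ 0.2776.
E_xy = 0.1619/0.2776 ≈ 0.583.
E_xy > 0, so the goods are substitutes.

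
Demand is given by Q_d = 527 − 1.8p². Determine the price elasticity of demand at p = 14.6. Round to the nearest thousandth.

At p = 14.6, Q_d = 143.312.
dQ_d/dp = −2·1.8·p = −52.56.
Point elasticity E = (dQ_d/dp)·(p/Q_d) = -52.56 × 14.6/143.312 ≈ -5.355.
|E| > 1, so demand is elastic at this price.

-5.355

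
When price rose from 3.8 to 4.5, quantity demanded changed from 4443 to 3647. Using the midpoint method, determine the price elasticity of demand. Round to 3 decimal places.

%Δq = (3647 − 4443)/[(4443 + 3647)/2] = -796/4045 ≈ -0.1968.
%ΔP = (4.5 − 3.8)/[(3.8 + 4.5)/2] = 0.7/4.15 ≈ 0.1687.
Arc elasticity E = %Δq/%ΔP ≈ -0.1968/0.1687 ≈ -1.167.
|E| > 1: demand is elastic over this range.

-1.167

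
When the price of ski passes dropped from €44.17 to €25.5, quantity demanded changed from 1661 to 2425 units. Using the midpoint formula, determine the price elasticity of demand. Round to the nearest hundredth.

%ΔQ = (2425 − 1661)/[(1661 + 2425)/2] = 764/2043 ≈ 0.3740.
%ΔP = (25.5 − 44.17)/[(44.17 + 25.5)/2] = -18.67/34.835 ≈ -0.5360.
Arc elasticity E = %ΔQ/%ΔP ≈ 0.3740/-0.5360 ≈ -0.70.
|E| < 1: demand is inelastic over this range.

-0.70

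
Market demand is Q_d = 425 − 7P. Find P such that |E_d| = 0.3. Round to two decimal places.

14.01

Set −bP/(a − bP) = −0.3 ⇒ bP = 0.3(a − bP) ⇒ bP(1+0.3) = 0.3·a.
P = 0.3·425/(7·1.3) ≈ 14.01.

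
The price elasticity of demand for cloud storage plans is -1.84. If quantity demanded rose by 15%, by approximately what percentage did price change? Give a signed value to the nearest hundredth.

-8.15

%ΔQ ≈ E × %ΔP ⇒ %ΔP = %ΔQ / E = (15%)/(-1.84) ≈ -8.15%.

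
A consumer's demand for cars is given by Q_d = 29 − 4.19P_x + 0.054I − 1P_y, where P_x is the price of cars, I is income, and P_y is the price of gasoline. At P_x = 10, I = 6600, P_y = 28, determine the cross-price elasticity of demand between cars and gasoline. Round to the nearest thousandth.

-0.089

Q_d = 29 − 4.19(10) + 0.054(6600) − 1(28) = 29 − 41.9 + 356.4 − 28 = 315.5.
∂Q_d/∂P_y = −1, so E_xy = -1·(28/315.5) ≈ -0.089.
E_xy < 0: the goods are complements.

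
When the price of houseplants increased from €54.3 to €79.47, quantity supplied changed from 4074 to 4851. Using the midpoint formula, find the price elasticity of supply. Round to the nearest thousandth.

%ΔQ = (4851 − 4074)/[(4074 + 4851)/2] = 777/4462.5 ≈ 0.1741.
%Δp = (79.47 − 54.3)/[(54.3 + 79.47)/2] = 25.17/66.885 ≈ 0.3763.
Arc elasticity E = %ΔQ/%Δp ≈ 0.1741/0.3763 ≈ 0.463.
|E| < 1: supply is inelastic over this range.

0.463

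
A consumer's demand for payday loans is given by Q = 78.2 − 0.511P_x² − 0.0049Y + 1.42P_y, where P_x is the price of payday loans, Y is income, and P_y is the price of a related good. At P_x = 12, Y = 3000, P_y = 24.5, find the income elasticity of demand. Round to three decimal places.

-0.595

Substituting, Q = 78.2 − 0.511(12)² − 0.0049(3000) + 1.42(24.5) = 78.2 − 73.584 − 14.7 + 34.79 = 24.706.
∂Q/∂Y = −0.0049, so E_I = -0.0049·(3000/24.706) ≈ -0.595.
E_I < 0: inferior good.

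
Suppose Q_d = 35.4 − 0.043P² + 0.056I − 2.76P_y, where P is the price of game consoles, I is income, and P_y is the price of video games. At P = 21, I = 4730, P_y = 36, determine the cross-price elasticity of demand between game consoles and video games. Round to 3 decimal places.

-0.546

Evaluating quantity at (P, I, P_y) gives Q_d = 35.4 − 0.043(21)² + 0.056(4730) − 2.76(36) = 35.4 − 18.963 + 264.88 − 99.36 = 181.957.
∂Q_d/∂P_y = −2.76, so E_xy = -2.76·(36/181.957) ≈ -0.546.
E_xy < 0: the goods are complements.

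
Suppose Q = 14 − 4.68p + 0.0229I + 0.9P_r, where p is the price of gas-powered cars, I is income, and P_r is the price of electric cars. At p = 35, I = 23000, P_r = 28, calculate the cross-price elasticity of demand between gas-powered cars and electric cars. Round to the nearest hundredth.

0.06

Q = 14 − 4.68(35) + 0.0229(23000) + 0.9(28) = 14 − 163.8 + 526.7 + 25.2 = 402.1.
∂Q/∂P_r = +0.9, so E_xy = 0.9·(28/402.1) ≈ 0.06.
E_xy > 0: the goods are substitutes.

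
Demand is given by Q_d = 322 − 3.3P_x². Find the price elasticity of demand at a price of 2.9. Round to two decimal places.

-0.19

At P_x = 2.9, Q_d = 294.247.
dQ_d/dP_x = −2·3.3·P_x = −19.14.
Point elasticity E = (dQ_d/dP_x)·(P_x/Q_d) = -19.14 × 2.9/294.247 ≈ -0.19.
|E| < 1, so demand is inelastic at this price.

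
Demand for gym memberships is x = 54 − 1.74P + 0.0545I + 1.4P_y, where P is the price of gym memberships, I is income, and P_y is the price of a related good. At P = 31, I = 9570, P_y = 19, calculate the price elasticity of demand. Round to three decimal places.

-0.098

At the given point, x = 54 − 1.74(31) + 0.0545(9570) + 1.4(19) = 54 − 53.94 + 521.565 + 26.6 = 548.225.
∂x/∂P = −1.74, so E_p = (−1.74)·(31/548.225) ≈ -0.098.
|E_p| < 1: demand is inelastic.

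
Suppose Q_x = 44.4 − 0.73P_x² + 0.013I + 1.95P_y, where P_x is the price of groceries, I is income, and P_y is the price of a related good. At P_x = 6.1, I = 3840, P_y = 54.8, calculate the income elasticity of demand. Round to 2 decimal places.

First evaluate Q_x: 44.4 − 0.73(6.1)² + 0.013(3840) + 1.95(54.8) = 44.4 − 27.1633 + 49.92 + 106.86 = 174.0167.
∂Q_x/∂I = +0.013, so E_I = 0.013·(3840/174.0167) ≈ 0.29.
E_I ∈ (0,1): normal good (necessity).

0.29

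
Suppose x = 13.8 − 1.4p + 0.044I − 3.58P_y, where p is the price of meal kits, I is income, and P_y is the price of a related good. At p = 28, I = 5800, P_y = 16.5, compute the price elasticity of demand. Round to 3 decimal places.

First evaluate x: 13.8 − 1.4(28) + 0.044(5800) − 3.58(16.5) = 13.8 − 39.2 + 255.2 − 59.07 = 170.73.
∂x/∂p = −1.4, so E_p = (−1.4)·(28/170.73) ≈ -0.230.
|E_p| < 1: demand is inelastic.

-0.230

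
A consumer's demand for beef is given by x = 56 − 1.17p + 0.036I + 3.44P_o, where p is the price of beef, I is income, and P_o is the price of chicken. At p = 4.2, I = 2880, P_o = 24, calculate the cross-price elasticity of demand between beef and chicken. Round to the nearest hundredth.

0.35

First evaluate x: 56 − 1.17(4.2) + 0.036(2880) + 3.44(24) = 56 − 4.914 + 103.68 + 82.56 = 237.326.
∂x/∂P_o = +3.44, so E_xy = 3.44·(24/237.326) ≈ 0.35.
E_xy > 0: the goods are substitutes.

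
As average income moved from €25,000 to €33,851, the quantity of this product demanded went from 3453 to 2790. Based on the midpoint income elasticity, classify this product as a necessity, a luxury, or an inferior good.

%ΔQ = (2790 − 3453)/[(3453+2790)/2] = -663/3121.5 ≈ -0.2124.
%ΔI = (33,851 − 25,000)/[(25,000+33,851)/2] = 8851/29425.5 ≈ 0.3008.
E_I = %ΔQ/%ΔI ≈ -0.706.
E_I < 0: inferior good.

inferior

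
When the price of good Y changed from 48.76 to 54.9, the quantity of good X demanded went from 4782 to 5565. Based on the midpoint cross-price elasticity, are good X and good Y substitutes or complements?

%ΔQ_x = (5565 − 4782)/[(4782+5565)/2] = 783/5173.5 ≈ 0.1513.
%ΔP_y = (54.9 − 48.76)/[(48.76+54.9)/2] ≈ 0.1185.
E_xy = 0.1513/0.1185 ≈ 1.278.
E_xy > 0, so the goods are substitutes.

substitutes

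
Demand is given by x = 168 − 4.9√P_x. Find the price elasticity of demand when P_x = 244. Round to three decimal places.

-0.418

At P_x = 244, x = 91.4596.
dx/dP_x = −4.9/(2√P_x) = −4.9/(2·15.6205).
Point elasticity E = (dx/dP_x)·(P_x/x) = -0.1568 × 244/91.4596 ≈ -0.418.
|E| < 1, so demand is inelastic at this price.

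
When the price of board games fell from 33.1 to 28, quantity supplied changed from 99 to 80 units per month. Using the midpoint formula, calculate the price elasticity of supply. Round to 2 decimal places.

%ΔQ = (80 − 99)/[(99 + 80)/2] = -19/89.5 ≈ -0.2123.
%ΔP = (28 − 33.1)/[(33.1 + 28)/2] = -5.1/30.55 ≈ -0.1669.
Arc elasticity E = %ΔQ/%ΔP ≈ -0.2123/-0.1669 ≈ 1.27.
|E| > 1: supply is elastic over this range.

1.27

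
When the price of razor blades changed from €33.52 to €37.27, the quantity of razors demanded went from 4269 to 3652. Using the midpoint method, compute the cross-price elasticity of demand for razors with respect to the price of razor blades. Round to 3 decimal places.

-1.470

%ΔQ_x = (3652 − 4269)/[(4269+3652)/2] = -617/3960.5 ≈ -0.1558.
%ΔP_y = (37.27 − 33.52)/[(33.52+37.27)/2] ≈ 0.1059.
E_xy = -0.1558/0.1059 ≈ -1.470.
E_xy < 0, so razors and razor blades are complements.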